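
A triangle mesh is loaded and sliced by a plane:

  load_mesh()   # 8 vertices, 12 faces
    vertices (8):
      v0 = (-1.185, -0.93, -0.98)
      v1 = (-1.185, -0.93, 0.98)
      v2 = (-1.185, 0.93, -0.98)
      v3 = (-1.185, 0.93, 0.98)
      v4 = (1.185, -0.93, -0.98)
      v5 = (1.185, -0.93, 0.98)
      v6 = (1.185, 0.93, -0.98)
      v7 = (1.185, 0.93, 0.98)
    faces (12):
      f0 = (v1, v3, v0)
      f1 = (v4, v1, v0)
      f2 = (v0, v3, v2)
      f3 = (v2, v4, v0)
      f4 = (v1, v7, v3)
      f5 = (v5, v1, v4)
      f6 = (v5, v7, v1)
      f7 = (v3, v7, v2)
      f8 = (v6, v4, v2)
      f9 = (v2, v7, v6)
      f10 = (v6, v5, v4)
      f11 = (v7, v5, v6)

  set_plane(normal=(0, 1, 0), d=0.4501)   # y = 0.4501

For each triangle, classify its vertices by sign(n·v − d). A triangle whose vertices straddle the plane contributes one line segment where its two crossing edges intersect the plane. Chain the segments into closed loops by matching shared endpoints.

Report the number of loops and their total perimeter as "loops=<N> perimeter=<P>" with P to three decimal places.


loops=1 perimeter=8.660

Straddling triangles (8 of 12):
  (v1,v3,v0) [-+-] → (-1.185, 0.4501, 0.98)–(-1.185, 0.4501, 0.474299)  len=0.5057
  (v0,v3,v2) [-++] → (-1.185, 0.4501, 0.474299)–(-1.185, 0.4501, -0.98)  len=1.4543
  (v2,v4,v0) [+--] → (-0.573515, 0.4501, -0.98)–(-1.185, 0.4501, -0.98)  len=0.6115
  (v1,v7,v3) [-++] → (0.573515, 0.4501, 0.98)–(-1.185, 0.4501, 0.98)  len=1.7585
  (v5,v7,v1) [-+-] → (1.185, 0.4501, 0.98)–(0.573515, 0.4501, 0.98)  len=0.6115
  (v6,v4,v2) [+-+] → (1.185, 0.4501, -0.98)–(-0.573515, 0.4501, -0.98)  len=1.7585
  (v6,v5,v4) [+--] → (1.185, 0.4501, -0.474299)–(1.185, 0.4501, -0.98)  len=0.5057
  (v7,v5,v6) [+-+] → (1.185, 0.4501, 0.98)–(1.185, 0.4501, -0.474299)  len=1.4543

Chained into 1 loop(s):
  loop 1: 8 segments, perimeter = 8.6600
Total perimeter = 8.660


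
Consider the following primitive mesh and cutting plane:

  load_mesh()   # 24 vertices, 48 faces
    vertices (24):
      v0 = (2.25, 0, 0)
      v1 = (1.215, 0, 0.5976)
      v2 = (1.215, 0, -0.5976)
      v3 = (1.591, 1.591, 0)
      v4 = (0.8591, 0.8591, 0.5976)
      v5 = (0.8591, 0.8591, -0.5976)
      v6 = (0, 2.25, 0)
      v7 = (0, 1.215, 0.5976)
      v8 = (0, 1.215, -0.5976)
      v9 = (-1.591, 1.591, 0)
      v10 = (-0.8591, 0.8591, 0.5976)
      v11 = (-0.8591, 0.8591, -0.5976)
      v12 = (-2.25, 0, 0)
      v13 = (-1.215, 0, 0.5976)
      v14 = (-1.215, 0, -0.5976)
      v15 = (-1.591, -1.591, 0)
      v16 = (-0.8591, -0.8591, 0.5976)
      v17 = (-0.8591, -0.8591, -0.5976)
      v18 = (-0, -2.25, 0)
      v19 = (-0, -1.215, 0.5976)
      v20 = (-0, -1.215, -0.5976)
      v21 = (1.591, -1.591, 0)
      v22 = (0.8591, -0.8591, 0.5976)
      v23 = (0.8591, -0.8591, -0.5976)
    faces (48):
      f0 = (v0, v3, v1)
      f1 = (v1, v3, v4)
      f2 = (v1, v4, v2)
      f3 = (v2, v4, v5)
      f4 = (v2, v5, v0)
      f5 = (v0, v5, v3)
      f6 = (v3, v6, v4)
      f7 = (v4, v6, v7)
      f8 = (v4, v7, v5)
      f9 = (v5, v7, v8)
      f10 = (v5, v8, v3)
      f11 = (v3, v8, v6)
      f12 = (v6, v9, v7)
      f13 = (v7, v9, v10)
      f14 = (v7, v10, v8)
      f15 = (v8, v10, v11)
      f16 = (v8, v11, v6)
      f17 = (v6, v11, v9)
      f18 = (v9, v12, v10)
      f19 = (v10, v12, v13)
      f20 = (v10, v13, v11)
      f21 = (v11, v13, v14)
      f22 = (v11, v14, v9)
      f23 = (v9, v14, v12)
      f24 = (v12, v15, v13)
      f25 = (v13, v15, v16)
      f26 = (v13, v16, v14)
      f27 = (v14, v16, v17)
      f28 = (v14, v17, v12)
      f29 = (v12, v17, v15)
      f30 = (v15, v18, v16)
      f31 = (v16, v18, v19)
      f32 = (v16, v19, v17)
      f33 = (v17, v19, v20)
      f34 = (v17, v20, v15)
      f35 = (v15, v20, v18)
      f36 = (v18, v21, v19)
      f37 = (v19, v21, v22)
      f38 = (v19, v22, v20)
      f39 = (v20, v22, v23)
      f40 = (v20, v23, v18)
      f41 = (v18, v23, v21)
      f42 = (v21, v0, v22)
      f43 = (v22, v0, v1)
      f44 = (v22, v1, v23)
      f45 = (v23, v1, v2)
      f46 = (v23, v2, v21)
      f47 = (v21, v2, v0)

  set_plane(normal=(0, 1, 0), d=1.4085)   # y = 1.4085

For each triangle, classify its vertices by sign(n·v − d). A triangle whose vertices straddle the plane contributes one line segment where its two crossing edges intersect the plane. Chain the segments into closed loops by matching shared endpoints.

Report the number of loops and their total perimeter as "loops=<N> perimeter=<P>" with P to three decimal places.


Straddling triangles (14 of 48):
  (v0,v3,v1) [-+-] → (1.66659, 1.4085, 0)–(1.54787, 1.4085, 0.0685493)  len=0.1371
  (v1,v3,v4) [-+-] → (1.54787, 1.4085, 0.0685493)–(1.4085, 1.4085, 0.149012)  len=0.1609
  (v0,v5,v3) [--+] → (1.4085, 1.4085, -0.149012)–(1.66659, 1.4085, 0)  len=0.2980
  (v3,v6,v4) [++-] → (0.519759, 1.4085, 0.36155)–(1.4085, 1.4085, 0.149012)  len=0.9138
  (v4,v6,v7) [-+-] → (0.519759, 1.4085, 0.36155)–(0, 1.4085, 0.485875)  len=0.5344
  (v5,v8,v3) [--+] → (0.818773, 1.4085, -0.290059)–(1.4085, 1.4085, -0.149012)  len=0.6064
  (v3,v8,v6) [+-+] → (0.818773, 1.4085, -0.290059)–(0, 1.4085, -0.485875)  len=0.8419
  (v6,v9,v7) [++-] → (-0.818773, 1.4085, 0.290059)–(0, 1.4085, 0.485875)  len=0.8419
  (v7,v9,v10) [-+-] → (-0.818773, 1.4085, 0.290059)–(-1.4085, 1.4085, 0.149012)  len=0.6064
  (v8,v11,v6) [--+] → (-0.519759, 1.4085, -0.36155)–(0, 1.4085, -0.485875)  len=0.5344
  (v6,v11,v9) [+-+] → (-0.519759, 1.4085, -0.36155)–(-1.4085, 1.4085, -0.149012)  len=0.9138
  (v9,v12,v10) [+--] → (-1.66659, 1.4085, 0)–(-1.4085, 1.4085, 0.149012)  len=0.2980
  (v11,v14,v9) [--+] → (-1.54787, 1.4085, -0.0685493)–(-1.4085, 1.4085, -0.149012)  len=0.1609
  (v9,v14,v12) [+--] → (-1.54787, 1.4085, -0.0685493)–(-1.66659, 1.4085, 0)  len=0.1371

Chained into 1 loop(s):
  loop 1: 14 segments, perimeter = 6.9850
Total perimeter = 6.985

loops=1 perimeter=6.985


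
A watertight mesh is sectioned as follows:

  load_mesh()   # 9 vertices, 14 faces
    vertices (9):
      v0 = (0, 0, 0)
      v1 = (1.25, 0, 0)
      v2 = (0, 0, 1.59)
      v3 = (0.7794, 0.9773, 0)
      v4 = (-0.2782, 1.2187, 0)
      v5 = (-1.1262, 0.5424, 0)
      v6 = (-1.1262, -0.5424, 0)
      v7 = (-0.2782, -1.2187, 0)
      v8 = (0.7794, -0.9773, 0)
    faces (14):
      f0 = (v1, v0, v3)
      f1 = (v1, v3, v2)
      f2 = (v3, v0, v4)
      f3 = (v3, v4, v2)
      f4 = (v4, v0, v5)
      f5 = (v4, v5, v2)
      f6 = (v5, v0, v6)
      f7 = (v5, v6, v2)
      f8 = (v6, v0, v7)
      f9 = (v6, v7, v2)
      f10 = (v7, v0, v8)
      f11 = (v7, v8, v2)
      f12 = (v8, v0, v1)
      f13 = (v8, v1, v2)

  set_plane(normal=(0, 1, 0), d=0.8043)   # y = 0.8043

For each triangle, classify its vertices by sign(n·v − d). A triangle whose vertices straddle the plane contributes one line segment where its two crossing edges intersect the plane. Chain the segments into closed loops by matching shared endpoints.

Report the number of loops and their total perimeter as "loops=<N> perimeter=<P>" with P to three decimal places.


Straddling triangles (6 of 14):
  (v1,v0,v3) [--+] → (0.641432, 0.8043, 0)–(0.862705, 0.8043, 0)  len=0.2213
  (v1,v3,v2) [-+-] → (0.862705, 0.8043, 0)–(0.641432, 0.8043, 0.281459)  len=0.3580
  (v3,v0,v4) [+-+] → (0.641432, 0.8043, 0)–(-0.183602, 0.8043, 0)  len=0.8250
  (v3,v4,v2) [++-] → (-0.183602, 0.8043, 0.540655)–(0.641432, 0.8043, 0.281459)  len=0.8648
  (v4,v0,v5) [+--] → (-0.183602, 0.8043, 0)–(-0.797808, 0.8043, 0)  len=0.6142
  (v4,v5,v2) [+--] → (-0.797808, 0.8043, 0)–(-0.183602, 0.8043, 0.540655)  len=0.8183

Chained into 1 loop(s):
  loop 1: 6 segments, perimeter = 3.7016
Total perimeter = 3.702

loops=1 perimeter=3.702


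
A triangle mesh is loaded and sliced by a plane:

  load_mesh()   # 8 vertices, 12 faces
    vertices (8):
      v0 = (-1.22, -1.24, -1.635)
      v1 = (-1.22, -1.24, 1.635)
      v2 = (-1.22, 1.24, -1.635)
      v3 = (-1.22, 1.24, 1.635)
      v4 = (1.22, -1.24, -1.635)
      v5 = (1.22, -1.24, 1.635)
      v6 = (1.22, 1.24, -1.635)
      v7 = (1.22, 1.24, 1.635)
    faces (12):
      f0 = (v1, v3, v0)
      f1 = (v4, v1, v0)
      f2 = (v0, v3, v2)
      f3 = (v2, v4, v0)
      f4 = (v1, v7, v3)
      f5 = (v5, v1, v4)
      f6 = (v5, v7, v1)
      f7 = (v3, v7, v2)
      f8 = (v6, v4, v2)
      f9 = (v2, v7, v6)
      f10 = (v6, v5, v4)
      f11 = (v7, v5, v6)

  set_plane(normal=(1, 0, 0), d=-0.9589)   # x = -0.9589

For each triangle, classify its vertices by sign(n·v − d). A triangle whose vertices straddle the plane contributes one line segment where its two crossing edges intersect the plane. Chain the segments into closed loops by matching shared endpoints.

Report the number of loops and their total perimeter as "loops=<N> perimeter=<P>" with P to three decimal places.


Straddling triangles (8 of 12):
  (v4,v1,v0) [+--] → (-0.9589, -1.24, 1.28508)–(-0.9589, -1.24, -1.635)  len=2.9201
  (v2,v4,v0) [-+-] → (-0.9589, 0.97462, -1.635)–(-0.9589, -1.24, -1.635)  len=2.2146
  (v1,v7,v3) [-+-] → (-0.9589, -0.97462, 1.635)–(-0.9589, 1.24, 1.635)  len=2.2146
  (v5,v1,v4) [+-+] → (-0.9589, -1.24, 1.635)–(-0.9589, -1.24, 1.28508)  len=0.3499
  (v5,v7,v1) [++-] → (-0.9589, -0.97462, 1.635)–(-0.9589, -1.24, 1.635)  len=0.2654
  (v3,v7,v2) [-+-] → (-0.9589, 1.24, 1.635)–(-0.9589, 1.24, -1.28508)  len=2.9201
  (v6,v4,v2) [++-] → (-0.9589, 0.97462, -1.635)–(-0.9589, 1.24, -1.635)  len=0.2654
  (v2,v7,v6) [-++] → (-0.9589, 1.24, -1.28508)–(-0.9589, 1.24, -1.635)  len=0.3499

Chained into 1 loop(s):
  loop 1: 8 segments, perimeter = 11.5000
Total perimeter = 11.500

loops=1 perimeter=11.500


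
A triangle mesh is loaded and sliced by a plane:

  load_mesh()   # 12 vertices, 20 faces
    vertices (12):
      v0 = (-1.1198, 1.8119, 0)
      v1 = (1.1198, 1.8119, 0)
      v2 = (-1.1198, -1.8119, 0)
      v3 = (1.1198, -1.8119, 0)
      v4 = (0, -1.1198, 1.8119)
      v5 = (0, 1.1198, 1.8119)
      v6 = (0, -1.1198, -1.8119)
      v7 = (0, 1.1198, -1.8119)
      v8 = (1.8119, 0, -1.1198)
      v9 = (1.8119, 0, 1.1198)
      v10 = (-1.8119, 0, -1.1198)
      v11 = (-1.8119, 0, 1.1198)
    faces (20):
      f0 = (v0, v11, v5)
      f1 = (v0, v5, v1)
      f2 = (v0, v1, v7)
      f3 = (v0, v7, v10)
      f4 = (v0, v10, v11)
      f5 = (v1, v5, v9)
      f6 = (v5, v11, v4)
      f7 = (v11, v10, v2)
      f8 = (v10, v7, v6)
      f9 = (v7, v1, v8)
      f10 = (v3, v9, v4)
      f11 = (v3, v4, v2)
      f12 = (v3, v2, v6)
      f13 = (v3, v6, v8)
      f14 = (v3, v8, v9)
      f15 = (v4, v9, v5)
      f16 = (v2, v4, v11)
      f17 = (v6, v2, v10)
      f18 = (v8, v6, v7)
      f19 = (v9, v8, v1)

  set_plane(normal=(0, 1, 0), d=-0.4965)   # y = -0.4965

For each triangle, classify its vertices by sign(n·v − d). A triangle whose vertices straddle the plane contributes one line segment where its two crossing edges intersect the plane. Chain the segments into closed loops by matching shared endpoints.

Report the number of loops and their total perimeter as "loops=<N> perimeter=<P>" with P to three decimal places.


Straddling triangles (10 of 20):
  (v5,v11,v4) [++-] → (-1.00853, -0.4965, 1.42667)–(0, -0.4965, 1.8119)  len=1.0796
  (v11,v10,v2) [++-] → (-1.62225, -0.4965, -0.81295)–(-1.62225, -0.4965, 0.81295)  len=1.6259
  (v10,v7,v6) [++-] → (0, -0.4965, -1.8119)–(-1.00853, -0.4965, -1.42667)  len=1.0796
  (v3,v9,v4) [-+-] → (1.62225, -0.4965, 0.81295)–(1.00853, -0.4965, 1.42667)  len=0.8679
  (v3,v6,v8) [--+] → (1.00853, -0.4965, -1.42667)–(1.62225, -0.4965, -0.81295)  len=0.8679
  (v3,v8,v9) [-++] → (1.62225, -0.4965, -0.81295)–(1.62225, -0.4965, 0.81295)  len=1.6259
  (v4,v9,v5) [-++] → (1.00853, -0.4965, 1.42667)–(0, -0.4965, 1.8119)  len=1.0796
  (v2,v4,v11) [--+] → (-1.00853, -0.4965, 1.42667)–(-1.62225, -0.4965, 0.81295)  len=0.8679
  (v6,v2,v10) [--+] → (-1.62225, -0.4965, -0.81295)–(-1.00853, -0.4965, -1.42667)  len=0.8679
  (v8,v6,v7) [+-+] → (1.00853, -0.4965, -1.42667)–(0, -0.4965, -1.8119)  len=1.0796

Chained into 1 loop(s):
  loop 1: 10 segments, perimeter = 11.0419
Total perimeter = 11.042

loops=1 perimeter=11.042


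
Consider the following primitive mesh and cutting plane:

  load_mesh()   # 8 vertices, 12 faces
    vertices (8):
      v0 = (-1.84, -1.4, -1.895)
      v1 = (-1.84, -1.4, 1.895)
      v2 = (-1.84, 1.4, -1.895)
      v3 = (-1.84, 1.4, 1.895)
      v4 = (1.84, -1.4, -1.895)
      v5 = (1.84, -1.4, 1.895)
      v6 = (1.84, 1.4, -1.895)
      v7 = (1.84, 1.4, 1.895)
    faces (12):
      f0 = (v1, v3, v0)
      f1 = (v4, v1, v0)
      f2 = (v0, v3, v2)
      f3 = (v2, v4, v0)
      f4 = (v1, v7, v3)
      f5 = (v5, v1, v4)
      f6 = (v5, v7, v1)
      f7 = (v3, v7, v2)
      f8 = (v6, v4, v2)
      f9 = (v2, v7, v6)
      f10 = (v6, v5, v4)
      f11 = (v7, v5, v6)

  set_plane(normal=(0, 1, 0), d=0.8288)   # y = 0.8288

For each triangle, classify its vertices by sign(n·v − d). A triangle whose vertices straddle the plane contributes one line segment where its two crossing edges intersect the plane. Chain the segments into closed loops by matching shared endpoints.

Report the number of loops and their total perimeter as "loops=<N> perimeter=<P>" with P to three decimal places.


Straddling triangles (8 of 12):
  (v1,v3,v0) [-+-] → (-1.84, 0.8288, 1.895)–(-1.84, 0.8288, 1.12184)  len=0.7732
  (v0,v3,v2) [-++] → (-1.84, 0.8288, 1.12184)–(-1.84, 0.8288, -1.895)  len=3.0168
  (v2,v4,v0) [+--] → (-1.08928, 0.8288, -1.895)–(-1.84, 0.8288, -1.895)  len=0.7507
  (v1,v7,v3) [-++] → (1.08928, 0.8288, 1.895)–(-1.84, 0.8288, 1.895)  len=2.9293
  (v5,v7,v1) [-+-] → (1.84, 0.8288, 1.895)–(1.08928, 0.8288, 1.895)  len=0.7507
  (v6,v4,v2) [+-+] → (1.84, 0.8288, -1.895)–(-1.08928, 0.8288, -1.895)  len=2.9293
  (v6,v5,v4) [+--] → (1.84, 0.8288, -1.12184)–(1.84, 0.8288, -1.895)  len=0.7732
  (v7,v5,v6) [+-+] → (1.84, 0.8288, 1.895)–(1.84, 0.8288, -1.12184)  len=3.0168

Chained into 1 loop(s):
  loop 1: 8 segments, perimeter = 14.9400
Total perimeter = 14.940

loops=1 perimeter=14.940


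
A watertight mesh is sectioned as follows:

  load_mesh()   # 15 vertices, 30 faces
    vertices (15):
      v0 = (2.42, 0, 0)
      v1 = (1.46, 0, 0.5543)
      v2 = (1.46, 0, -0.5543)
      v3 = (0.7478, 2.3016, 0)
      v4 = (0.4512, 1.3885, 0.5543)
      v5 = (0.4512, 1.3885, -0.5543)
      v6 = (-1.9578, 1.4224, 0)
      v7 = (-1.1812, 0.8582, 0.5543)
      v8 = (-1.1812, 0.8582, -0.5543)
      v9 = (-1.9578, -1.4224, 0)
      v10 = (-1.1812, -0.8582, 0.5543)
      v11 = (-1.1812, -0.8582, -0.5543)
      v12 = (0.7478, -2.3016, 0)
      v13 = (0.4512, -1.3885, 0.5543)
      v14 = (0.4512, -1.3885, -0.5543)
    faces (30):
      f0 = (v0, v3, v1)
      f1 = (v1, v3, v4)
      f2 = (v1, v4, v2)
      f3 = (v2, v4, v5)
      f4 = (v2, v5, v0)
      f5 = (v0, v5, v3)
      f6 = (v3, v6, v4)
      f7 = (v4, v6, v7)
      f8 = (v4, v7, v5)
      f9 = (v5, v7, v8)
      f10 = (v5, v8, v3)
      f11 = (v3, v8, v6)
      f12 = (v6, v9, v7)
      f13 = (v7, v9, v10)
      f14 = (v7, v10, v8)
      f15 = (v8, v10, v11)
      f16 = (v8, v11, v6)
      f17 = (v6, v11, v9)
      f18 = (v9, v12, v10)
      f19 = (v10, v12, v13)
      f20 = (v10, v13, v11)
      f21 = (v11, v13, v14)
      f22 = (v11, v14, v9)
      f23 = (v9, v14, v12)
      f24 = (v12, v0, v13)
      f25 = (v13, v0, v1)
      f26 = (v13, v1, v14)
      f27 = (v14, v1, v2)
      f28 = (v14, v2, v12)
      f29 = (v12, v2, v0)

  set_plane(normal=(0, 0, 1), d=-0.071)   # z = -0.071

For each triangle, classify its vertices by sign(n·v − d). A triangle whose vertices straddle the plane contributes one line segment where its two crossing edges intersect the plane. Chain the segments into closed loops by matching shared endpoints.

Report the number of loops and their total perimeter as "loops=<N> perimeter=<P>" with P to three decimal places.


Straddling triangles (20 of 30):
  (v1,v4,v2) [++-] → (1.02021, 0.605324, -0.071)–(1.46, 0, -0.071)  len=0.7482
  (v2,v4,v5) [-+-] → (1.02021, 0.605324, -0.071)–(0.4512, 1.3885, -0.071)  len=0.9681
  (v2,v5,v0) [--+] → (2.16782, 0.177852, -0.071)–(2.29703, 0, -0.071)  len=0.2198
  (v0,v5,v3) [+-+] → (2.16782, 0.177852, -0.071)–(0.709809, 2.18464, -0.071)  len=2.4805
  (v4,v7,v5) [++-] → (-0.260453, 1.15731, -0.071)–(0.4512, 1.3885, -0.071)  len=0.7483
  (v5,v7,v8) [-+-] → (-0.260453, 1.15731, -0.071)–(-1.1812, 0.8582, -0.071)  len=0.9681
  (v5,v8,v3) [--+] → (0.500715, 2.11672, -0.071)–(0.709809, 2.18464, -0.071)  len=0.2198
  (v3,v8,v6) [+-+] → (0.500715, 2.11672, -0.071)–(-1.85833, 1.35013, -0.071)  len=2.4805
  (v7,v10,v8) [++-] → (-1.1812, 0.109926, -0.071)–(-1.1812, 0.8582, -0.071)  len=0.7483
  (v8,v10,v11) [-+-] → (-1.1812, 0.109926, -0.071)–(-1.1812, -0.8582, -0.071)  len=0.9681
  (v8,v11,v6) [--+] → (-1.85833, 1.13028, -0.071)–(-1.85833, 1.35013, -0.071)  len=0.2199
  (v6,v11,v9) [+-+] → (-1.85833, 1.13028, -0.071)–(-1.85833, -1.35013, -0.071)  len=2.4804
  (v10,v13,v11) [++-] → (-0.469547, -1.08939, -0.071)–(-1.1812, -0.8582, -0.071)  len=0.7483
  (v11,v13,v14) [-+-] → (-0.469547, -1.08939, -0.071)–(0.4512, -1.3885, -0.071)  len=0.9681
  (v11,v14,v9) [--+] → (-1.64923, -1.41806, -0.071)–(-1.85833, -1.35013, -0.071)  len=0.2198
  (v9,v14,v12) [+-+] → (-1.64923, -1.41806, -0.071)–(0.709809, -2.18464, -0.071)  len=2.4805
  (v13,v1,v14) [++-] → (0.890992, -0.783176, -0.071)–(0.4512, -1.3885, -0.071)  len=0.7482
  (v14,v1,v2) [-+-] → (0.890992, -0.783176, -0.071)–(1.46, 0, -0.071)  len=0.9681
  (v14,v2,v12) [--+] → (0.839025, -2.00679, -0.071)–(0.709809, -2.18464, -0.071)  len=0.2198
  (v12,v2,v0) [+-+] → (0.839025, -2.00679, -0.071)–(2.29703, 0, -0.071)  len=2.4805

Chained into 2 loop(s):
  loop 1: 10 segments, perimeter = 8.5817
  loop 2: 10 segments, perimeter = 13.5016
Total perimeter = 22.083

loops=2 perimeter=22.083


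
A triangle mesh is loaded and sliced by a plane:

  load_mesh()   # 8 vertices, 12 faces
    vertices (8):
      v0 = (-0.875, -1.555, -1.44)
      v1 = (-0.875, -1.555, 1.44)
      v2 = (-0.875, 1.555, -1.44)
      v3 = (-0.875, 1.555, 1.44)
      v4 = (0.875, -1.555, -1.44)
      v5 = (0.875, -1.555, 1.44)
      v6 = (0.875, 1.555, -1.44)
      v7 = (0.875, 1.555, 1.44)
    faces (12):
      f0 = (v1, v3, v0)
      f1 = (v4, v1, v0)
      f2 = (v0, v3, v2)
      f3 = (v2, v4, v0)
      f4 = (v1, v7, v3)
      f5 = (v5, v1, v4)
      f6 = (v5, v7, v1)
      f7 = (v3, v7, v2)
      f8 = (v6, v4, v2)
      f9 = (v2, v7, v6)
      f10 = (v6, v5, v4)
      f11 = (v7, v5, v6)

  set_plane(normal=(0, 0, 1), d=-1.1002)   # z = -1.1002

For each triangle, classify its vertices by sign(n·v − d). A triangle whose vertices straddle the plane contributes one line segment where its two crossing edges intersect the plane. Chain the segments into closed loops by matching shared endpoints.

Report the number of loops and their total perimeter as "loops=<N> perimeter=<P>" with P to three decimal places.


Straddling triangles (8 of 12):
  (v1,v3,v0) [++-] → (-0.875, -1.18806, -1.1002)–(-0.875, -1.555, -1.1002)  len=0.3669
  (v4,v1,v0) [-+-] → (0.668524, -1.555, -1.1002)–(-0.875, -1.555, -1.1002)  len=1.5435
  (v0,v3,v2) [-+-] → (-0.875, -1.18806, -1.1002)–(-0.875, 1.555, -1.1002)  len=2.7431
  (v5,v1,v4) [++-] → (0.668524, -1.555, -1.1002)–(0.875, -1.555, -1.1002)  len=0.2065
  (v3,v7,v2) [++-] → (-0.668524, 1.555, -1.1002)–(-0.875, 1.555, -1.1002)  len=0.2065
  (v2,v7,v6) [-+-] → (-0.668524, 1.555, -1.1002)–(0.875, 1.555, -1.1002)  len=1.5435
  (v6,v5,v4) [-+-] → (0.875, 1.18806, -1.1002)–(0.875, -1.555, -1.1002)  len=2.7431
  (v7,v5,v6) [++-] → (0.875, 1.18806, -1.1002)–(0.875, 1.555, -1.1002)  len=0.3669

Chained into 1 loop(s):
  loop 1: 8 segments, perimeter = 9.7200
Total perimeter = 9.720

loops=1 perimeter=9.720


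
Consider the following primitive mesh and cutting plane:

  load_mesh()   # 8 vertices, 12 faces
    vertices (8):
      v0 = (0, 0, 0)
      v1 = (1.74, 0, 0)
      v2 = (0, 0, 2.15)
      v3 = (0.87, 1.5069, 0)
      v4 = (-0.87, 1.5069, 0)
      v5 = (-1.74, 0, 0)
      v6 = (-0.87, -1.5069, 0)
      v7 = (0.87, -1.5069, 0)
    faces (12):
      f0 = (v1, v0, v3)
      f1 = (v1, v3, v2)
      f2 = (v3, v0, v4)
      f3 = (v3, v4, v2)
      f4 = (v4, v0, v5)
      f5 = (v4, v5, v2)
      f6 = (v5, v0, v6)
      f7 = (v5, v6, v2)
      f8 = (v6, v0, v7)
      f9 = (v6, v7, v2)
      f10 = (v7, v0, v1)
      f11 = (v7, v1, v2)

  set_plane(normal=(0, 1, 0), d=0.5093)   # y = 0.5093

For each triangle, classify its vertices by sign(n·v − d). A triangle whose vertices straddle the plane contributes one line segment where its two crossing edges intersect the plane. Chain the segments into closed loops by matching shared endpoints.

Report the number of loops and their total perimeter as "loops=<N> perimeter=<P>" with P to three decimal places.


loops=1 perimeter=7.142

Straddling triangles (6 of 12):
  (v1,v0,v3) [--+] → (0.294041, 0.5093, 0)–(1.44596, 0.5093, 0)  len=1.1519
  (v1,v3,v2) [-+-] → (1.44596, 0.5093, 0)–(0.294041, 0.5093, 1.42335)  len=1.8311
  (v3,v0,v4) [+-+] → (0.294041, 0.5093, 0)–(-0.294041, 0.5093, 0)  len=0.5881
  (v3,v4,v2) [++-] → (-0.294041, 0.5093, 1.42335)–(0.294041, 0.5093, 1.42335)  len=0.5881
  (v4,v0,v5) [+--] → (-0.294041, 0.5093, 0)–(-1.44596, 0.5093, 0)  len=1.1519
  (v4,v5,v2) [+--] → (-1.44596, 0.5093, 0)–(-0.294041, 0.5093, 1.42335)  len=1.8311

Chained into 1 loop(s):
  loop 1: 6 segments, perimeter = 7.1421
Total perimeter = 7.142


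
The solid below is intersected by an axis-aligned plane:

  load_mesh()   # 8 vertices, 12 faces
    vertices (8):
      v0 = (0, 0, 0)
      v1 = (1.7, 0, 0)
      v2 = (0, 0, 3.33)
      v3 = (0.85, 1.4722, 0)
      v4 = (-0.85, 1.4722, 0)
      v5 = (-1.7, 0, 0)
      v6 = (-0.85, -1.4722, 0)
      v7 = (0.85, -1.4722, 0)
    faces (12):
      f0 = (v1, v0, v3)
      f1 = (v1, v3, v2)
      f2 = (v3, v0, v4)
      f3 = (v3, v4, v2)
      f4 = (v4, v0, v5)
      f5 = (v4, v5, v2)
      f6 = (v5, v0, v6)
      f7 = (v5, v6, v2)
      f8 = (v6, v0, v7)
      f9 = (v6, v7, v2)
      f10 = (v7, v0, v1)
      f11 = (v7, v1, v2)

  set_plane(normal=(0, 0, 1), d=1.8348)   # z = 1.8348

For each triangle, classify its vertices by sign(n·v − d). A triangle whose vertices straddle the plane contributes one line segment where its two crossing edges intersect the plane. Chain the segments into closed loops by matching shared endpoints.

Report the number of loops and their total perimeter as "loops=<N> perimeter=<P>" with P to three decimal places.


loops=1 perimeter=4.580

Straddling triangles (6 of 12):
  (v1,v3,v2) [--+] → (0.381658, 0.661031, 1.8348)–(0.763315, 0, 1.8348)  len=0.7633
  (v3,v4,v2) [--+] → (-0.381658, 0.661031, 1.8348)–(0.381658, 0.661031, 1.8348)  len=0.7633
  (v4,v5,v2) [--+] → (-0.763315, 0, 1.8348)–(-0.381658, 0.661031, 1.8348)  len=0.7633
  (v5,v6,v2) [--+] → (-0.381658, -0.661031, 1.8348)–(-0.763315, 0, 1.8348)  len=0.7633
  (v6,v7,v2) [--+] → (0.381658, -0.661031, 1.8348)–(-0.381658, -0.661031, 1.8348)  len=0.7633
  (v7,v1,v2) [--+] → (0.763315, 0, 1.8348)–(0.381658, -0.661031, 1.8348)  len=0.7633

Chained into 1 loop(s):
  loop 1: 6 segments, perimeter = 4.5798
Total perimeter = 4.580


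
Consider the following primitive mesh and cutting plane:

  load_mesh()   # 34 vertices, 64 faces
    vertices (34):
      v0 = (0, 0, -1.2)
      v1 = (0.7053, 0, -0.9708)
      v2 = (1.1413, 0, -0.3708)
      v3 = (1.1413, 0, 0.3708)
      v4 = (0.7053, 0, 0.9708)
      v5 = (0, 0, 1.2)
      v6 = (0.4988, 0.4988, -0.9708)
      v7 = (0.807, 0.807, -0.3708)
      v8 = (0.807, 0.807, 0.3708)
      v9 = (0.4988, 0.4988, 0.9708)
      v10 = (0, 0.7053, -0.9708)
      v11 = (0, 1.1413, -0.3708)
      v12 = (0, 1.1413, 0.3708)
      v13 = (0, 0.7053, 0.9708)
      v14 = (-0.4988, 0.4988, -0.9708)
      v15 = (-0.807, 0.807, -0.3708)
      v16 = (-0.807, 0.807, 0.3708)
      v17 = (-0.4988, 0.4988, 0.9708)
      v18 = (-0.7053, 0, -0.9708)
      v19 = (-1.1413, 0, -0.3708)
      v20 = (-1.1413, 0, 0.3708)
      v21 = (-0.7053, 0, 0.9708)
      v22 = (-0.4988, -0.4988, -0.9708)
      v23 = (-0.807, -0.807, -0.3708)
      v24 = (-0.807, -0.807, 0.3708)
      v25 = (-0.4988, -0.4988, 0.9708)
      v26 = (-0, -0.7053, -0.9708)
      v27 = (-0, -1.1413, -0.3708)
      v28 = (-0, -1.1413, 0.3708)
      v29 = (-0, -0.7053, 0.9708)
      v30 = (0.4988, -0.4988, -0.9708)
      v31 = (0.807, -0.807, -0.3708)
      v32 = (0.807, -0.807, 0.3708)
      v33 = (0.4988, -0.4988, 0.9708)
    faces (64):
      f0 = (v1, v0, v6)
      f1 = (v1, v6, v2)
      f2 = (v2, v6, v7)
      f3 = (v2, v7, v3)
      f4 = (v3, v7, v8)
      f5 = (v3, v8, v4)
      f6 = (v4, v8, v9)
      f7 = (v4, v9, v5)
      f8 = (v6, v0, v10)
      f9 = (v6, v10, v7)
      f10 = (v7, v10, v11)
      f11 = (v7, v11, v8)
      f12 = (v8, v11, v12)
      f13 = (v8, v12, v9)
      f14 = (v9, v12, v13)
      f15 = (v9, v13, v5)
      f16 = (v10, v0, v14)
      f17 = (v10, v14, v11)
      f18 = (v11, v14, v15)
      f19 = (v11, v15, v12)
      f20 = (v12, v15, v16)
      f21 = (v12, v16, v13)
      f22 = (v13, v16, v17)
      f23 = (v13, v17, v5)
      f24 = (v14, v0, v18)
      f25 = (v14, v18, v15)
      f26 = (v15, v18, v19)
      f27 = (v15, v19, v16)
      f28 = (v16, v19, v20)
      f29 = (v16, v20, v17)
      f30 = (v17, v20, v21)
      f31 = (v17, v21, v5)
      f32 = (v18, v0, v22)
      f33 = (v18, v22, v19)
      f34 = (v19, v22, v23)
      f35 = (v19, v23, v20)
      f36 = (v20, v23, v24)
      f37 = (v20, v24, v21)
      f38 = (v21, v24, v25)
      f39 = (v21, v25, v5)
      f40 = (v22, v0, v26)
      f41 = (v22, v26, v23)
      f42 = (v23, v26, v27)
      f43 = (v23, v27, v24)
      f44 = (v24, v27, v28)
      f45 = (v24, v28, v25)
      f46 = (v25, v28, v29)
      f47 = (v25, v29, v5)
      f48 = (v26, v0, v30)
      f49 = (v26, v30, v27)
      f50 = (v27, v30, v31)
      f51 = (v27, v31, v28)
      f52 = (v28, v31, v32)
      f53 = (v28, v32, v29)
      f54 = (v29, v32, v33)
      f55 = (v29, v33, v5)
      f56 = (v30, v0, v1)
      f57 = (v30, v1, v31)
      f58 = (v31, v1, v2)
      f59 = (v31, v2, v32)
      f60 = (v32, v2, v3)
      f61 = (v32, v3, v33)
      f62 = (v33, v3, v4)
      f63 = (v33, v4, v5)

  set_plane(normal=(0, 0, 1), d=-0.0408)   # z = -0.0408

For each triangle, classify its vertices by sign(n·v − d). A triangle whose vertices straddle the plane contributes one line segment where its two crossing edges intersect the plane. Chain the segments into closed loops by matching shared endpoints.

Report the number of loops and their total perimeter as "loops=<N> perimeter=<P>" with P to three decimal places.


Straddling triangles (16 of 64):
  (v2,v7,v3) [--+] → (0.955758, 0.447898, -0.0408)–(1.1413, 0, -0.0408)  len=0.4848
  (v3,v7,v8) [+-+] → (0.955758, 0.447898, -0.0408)–(0.807, 0.807, -0.0408)  len=0.3887
  (v7,v11,v8) [--+] → (0.359102, 0.992542, -0.0408)–(0.807, 0.807, -0.0408)  len=0.4848
  (v8,v11,v12) [+-+] → (0.359102, 0.992542, -0.0408)–(0, 1.1413, -0.0408)  len=0.3887
  (v11,v15,v12) [--+] → (-0.447898, 0.955758, -0.0408)–(0, 1.1413, -0.0408)  len=0.4848
  (v12,v15,v16) [+-+] → (-0.447898, 0.955758, -0.0408)–(-0.807, 0.807, -0.0408)  len=0.3887
  (v15,v19,v16) [--+] → (-0.992542, 0.359102, -0.0408)–(-0.807, 0.807, -0.0408)  len=0.4848
  (v16,v19,v20) [+-+] → (-0.992542, 0.359102, -0.0408)–(-1.1413, 0, -0.0408)  len=0.3887
  (v19,v23,v20) [--+] → (-0.955758, -0.447898, -0.0408)–(-1.1413, 0, -0.0408)  len=0.4848
  (v20,v23,v24) [+-+] → (-0.955758, -0.447898, -0.0408)–(-0.807, -0.807, -0.0408)  len=0.3887
  (v23,v27,v24) [--+] → (-0.359102, -0.992542, -0.0408)–(-0.807, -0.807, -0.0408)  len=0.4848
  (v24,v27,v28) [+-+] → (-0.359102, -0.992542, -0.0408)–(0, -1.1413, -0.0408)  len=0.3887
  (v27,v31,v28) [--+] → (0.447898, -0.955758, -0.0408)–(0, -1.1413, -0.0408)  len=0.4848
  (v28,v31,v32) [+-+] → (0.447898, -0.955758, -0.0408)–(0.807, -0.807, -0.0408)  len=0.3887
  (v31,v2,v32) [--+] → (0.992542, -0.359102, -0.0408)–(0.807, -0.807, -0.0408)  len=0.4848
  (v32,v2,v3) [+-+] → (0.992542, -0.359102, -0.0408)–(1.1413, 0, -0.0408)  len=0.3887

Chained into 1 loop(s):
  loop 1: 16 segments, perimeter = 6.9880
Total perimeter = 6.988

loops=1 perimeter=6.988


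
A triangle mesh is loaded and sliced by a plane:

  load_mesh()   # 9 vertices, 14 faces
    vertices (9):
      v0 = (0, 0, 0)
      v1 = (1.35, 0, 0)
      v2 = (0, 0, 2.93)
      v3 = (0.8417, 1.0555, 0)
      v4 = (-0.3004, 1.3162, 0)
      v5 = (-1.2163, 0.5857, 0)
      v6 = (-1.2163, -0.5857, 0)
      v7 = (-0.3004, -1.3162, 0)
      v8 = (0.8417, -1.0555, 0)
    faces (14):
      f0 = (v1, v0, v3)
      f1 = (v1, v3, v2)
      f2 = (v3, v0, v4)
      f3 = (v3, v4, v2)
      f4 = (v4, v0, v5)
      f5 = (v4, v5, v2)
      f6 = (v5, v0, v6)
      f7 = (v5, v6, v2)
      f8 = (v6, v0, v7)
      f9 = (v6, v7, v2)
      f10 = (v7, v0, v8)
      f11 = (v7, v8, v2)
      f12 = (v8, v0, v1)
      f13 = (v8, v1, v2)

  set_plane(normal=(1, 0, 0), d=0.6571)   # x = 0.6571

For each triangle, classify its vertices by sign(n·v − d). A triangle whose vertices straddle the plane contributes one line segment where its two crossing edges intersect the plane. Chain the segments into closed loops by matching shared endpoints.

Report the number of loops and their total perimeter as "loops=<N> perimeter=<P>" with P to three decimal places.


loops=1 perimeter=5.976

Straddling triangles (8 of 14):
  (v1,v0,v3) [+-+] → (0.6571, 0, 0)–(0.6571, 0.82401, 0)  len=0.8240
  (v1,v3,v2) [++-] → (0.6571, 0.82401, 0.642602)–(0.6571, 0, 1.50385)  len=1.1919
  (v3,v0,v4) [+--] → (0.6571, 0.82401, 0)–(0.6571, 1.09764, 0)  len=0.2736
  (v3,v4,v2) [+--] → (0.6571, 1.09764, 0)–(0.6571, 0.82401, 0.642602)  len=0.6984
  (v7,v0,v8) [--+] → (0.6571, -0.82401, 0)–(0.6571, -1.09764, 0)  len=0.2736
  (v7,v8,v2) [-+-] → (0.6571, -1.09764, 0)–(0.6571, -0.82401, 0.642602)  len=0.6984
  (v8,v0,v1) [+-+] → (0.6571, -0.82401, 0)–(0.6571, 0, 0)  len=0.8240
  (v8,v1,v2) [++-] → (0.6571, 0, 1.50385)–(0.6571, -0.82401, 0.642602)  len=1.1919

Chained into 1 loop(s):
  loop 1: 8 segments, perimeter = 5.9760
Total perimeter = 5.976


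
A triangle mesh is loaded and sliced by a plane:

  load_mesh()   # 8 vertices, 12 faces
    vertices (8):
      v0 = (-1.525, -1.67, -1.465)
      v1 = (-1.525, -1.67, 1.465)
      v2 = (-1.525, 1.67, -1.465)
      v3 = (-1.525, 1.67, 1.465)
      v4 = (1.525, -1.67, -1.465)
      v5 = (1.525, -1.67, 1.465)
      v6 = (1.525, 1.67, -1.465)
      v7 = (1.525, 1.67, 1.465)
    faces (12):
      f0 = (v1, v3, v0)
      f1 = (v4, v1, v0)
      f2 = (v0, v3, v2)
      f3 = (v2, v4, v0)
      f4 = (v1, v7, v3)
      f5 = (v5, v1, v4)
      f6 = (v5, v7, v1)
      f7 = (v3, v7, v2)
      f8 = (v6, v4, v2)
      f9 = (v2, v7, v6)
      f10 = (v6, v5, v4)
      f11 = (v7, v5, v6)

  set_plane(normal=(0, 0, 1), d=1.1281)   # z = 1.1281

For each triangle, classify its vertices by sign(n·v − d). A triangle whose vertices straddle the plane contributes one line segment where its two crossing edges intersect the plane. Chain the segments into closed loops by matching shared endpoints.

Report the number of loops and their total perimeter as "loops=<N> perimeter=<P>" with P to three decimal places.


loops=1 perimeter=12.780

Straddling triangles (8 of 12):
  (v1,v3,v0) [++-] → (-1.525, 1.28596, 1.1281)–(-1.525, -1.67, 1.1281)  len=2.9560
  (v4,v1,v0) [-+-] → (-1.1743, -1.67, 1.1281)–(-1.525, -1.67, 1.1281)  len=0.3507
  (v0,v3,v2) [-+-] → (-1.525, 1.28596, 1.1281)–(-1.525, 1.67, 1.1281)  len=0.3840
  (v5,v1,v4) [++-] → (-1.1743, -1.67, 1.1281)–(1.525, -1.67, 1.1281)  len=2.6993
  (v3,v7,v2) [++-] → (1.1743, 1.67, 1.1281)–(-1.525, 1.67, 1.1281)  len=2.6993
  (v2,v7,v6) [-+-] → (1.1743, 1.67, 1.1281)–(1.525, 1.67, 1.1281)  len=0.3507
  (v6,v5,v4) [-+-] → (1.525, -1.28596, 1.1281)–(1.525, -1.67, 1.1281)  len=0.3840
  (v7,v5,v6) [++-] → (1.525, -1.28596, 1.1281)–(1.525, 1.67, 1.1281)  len=2.9560

Chained into 1 loop(s):
  loop 1: 8 segments, perimeter = 12.7800
Total perimeter = 12.780


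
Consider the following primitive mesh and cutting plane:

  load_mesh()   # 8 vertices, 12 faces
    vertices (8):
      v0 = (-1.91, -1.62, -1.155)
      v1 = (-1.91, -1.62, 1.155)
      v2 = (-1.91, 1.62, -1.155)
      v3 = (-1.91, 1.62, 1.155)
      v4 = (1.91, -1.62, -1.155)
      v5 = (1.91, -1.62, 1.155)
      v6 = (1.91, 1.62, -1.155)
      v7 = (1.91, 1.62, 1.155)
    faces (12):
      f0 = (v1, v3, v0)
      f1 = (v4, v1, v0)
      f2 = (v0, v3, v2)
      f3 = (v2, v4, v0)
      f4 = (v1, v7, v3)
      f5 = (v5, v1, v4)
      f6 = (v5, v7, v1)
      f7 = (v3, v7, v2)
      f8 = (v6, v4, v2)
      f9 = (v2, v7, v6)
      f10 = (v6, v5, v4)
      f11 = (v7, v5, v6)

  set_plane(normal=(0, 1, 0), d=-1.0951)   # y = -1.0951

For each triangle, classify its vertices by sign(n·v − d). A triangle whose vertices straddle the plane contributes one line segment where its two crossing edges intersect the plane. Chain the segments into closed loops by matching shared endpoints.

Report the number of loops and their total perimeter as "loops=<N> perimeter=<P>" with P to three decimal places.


loops=1 perimeter=12.260

Straddling triangles (8 of 12):
  (v1,v3,v0) [-+-] → (-1.91, -1.0951, 1.155)–(-1.91, -1.0951, -0.780766)  len=1.9358
  (v0,v3,v2) [-++] → (-1.91, -1.0951, -0.780766)–(-1.91, -1.0951, -1.155)  len=0.3742
  (v2,v4,v0) [+--] → (1.29114, -1.0951, -1.155)–(-1.91, -1.0951, -1.155)  len=3.2011
  (v1,v7,v3) [-++] → (-1.29114, -1.0951, 1.155)–(-1.91, -1.0951, 1.155)  len=0.6189
  (v5,v7,v1) [-+-] → (1.91, -1.0951, 1.155)–(-1.29114, -1.0951, 1.155)  len=3.2011
  (v6,v4,v2) [+-+] → (1.91, -1.0951, -1.155)–(1.29114, -1.0951, -1.155)  len=0.6189
  (v6,v5,v4) [+--] → (1.91, -1.0951, 0.780766)–(1.91, -1.0951, -1.155)  len=1.9358
  (v7,v5,v6) [+-+] → (1.91, -1.0951, 1.155)–(1.91, -1.0951, 0.780766)  len=0.3742

Chained into 1 loop(s):
  loop 1: 8 segments, perimeter = 12.2600
Total perimeter = 12.260


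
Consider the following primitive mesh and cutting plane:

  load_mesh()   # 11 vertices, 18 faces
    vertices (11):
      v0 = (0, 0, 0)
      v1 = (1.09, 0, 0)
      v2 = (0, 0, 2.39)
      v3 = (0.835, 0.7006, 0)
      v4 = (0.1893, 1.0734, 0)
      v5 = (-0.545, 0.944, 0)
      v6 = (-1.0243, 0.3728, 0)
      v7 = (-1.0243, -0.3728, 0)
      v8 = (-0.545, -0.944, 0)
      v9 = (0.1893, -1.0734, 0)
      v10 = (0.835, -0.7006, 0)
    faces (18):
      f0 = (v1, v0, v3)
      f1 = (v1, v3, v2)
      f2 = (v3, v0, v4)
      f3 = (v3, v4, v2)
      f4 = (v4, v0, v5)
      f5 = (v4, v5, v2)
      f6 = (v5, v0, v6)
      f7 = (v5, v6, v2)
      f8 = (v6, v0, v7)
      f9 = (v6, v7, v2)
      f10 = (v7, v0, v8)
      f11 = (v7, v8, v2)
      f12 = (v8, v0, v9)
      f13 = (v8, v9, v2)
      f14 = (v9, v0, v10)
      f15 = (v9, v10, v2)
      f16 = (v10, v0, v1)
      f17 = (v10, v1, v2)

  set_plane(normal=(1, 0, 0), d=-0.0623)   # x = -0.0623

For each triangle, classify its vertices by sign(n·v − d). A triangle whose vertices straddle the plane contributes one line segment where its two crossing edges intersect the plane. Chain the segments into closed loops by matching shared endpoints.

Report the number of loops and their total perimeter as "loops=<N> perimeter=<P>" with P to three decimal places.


loops=1 perimeter=7.028

Straddling triangles (10 of 18):
  (v4,v0,v5) [++-] → (-0.0623, 0.10791, 0)–(-0.0623, 1.02906, 0)  len=0.9212
  (v4,v5,v2) [+-+] → (-0.0623, 1.02906, 0)–(-0.0623, 0.10791, 2.11679)  len=2.3085
  (v5,v0,v6) [-+-] → (-0.0623, 0.10791, 0)–(-0.0623, 0.0226745, 0)  len=0.0852
  (v5,v6,v2) [--+] → (-0.0623, 0.0226745, 2.24464)–(-0.0623, 0.10791, 2.11679)  len=0.1537
  (v6,v0,v7) [-+-] → (-0.0623, 0.0226745, 0)–(-0.0623, -0.0226745, 0)  len=0.0453
  (v6,v7,v2) [--+] → (-0.0623, -0.0226745, 2.24464)–(-0.0623, 0.0226745, 2.24464)  len=0.0453
  (v7,v0,v8) [-+-] → (-0.0623, -0.0226745, 0)–(-0.0623, -0.10791, 0)  len=0.0852
  (v7,v8,v2) [--+] → (-0.0623, -0.10791, 2.11679)–(-0.0623, -0.0226745, 2.24464)  len=0.1537
  (v8,v0,v9) [-++] → (-0.0623, -0.10791, 0)–(-0.0623, -1.02906, 0)  len=0.9212
  (v8,v9,v2) [-++] → (-0.0623, -1.02906, 0)–(-0.0623, -0.10791, 2.11679)  len=2.3085

Chained into 1 loop(s):
  loop 1: 10 segments, perimeter = 7.0278
Total perimeter = 7.028


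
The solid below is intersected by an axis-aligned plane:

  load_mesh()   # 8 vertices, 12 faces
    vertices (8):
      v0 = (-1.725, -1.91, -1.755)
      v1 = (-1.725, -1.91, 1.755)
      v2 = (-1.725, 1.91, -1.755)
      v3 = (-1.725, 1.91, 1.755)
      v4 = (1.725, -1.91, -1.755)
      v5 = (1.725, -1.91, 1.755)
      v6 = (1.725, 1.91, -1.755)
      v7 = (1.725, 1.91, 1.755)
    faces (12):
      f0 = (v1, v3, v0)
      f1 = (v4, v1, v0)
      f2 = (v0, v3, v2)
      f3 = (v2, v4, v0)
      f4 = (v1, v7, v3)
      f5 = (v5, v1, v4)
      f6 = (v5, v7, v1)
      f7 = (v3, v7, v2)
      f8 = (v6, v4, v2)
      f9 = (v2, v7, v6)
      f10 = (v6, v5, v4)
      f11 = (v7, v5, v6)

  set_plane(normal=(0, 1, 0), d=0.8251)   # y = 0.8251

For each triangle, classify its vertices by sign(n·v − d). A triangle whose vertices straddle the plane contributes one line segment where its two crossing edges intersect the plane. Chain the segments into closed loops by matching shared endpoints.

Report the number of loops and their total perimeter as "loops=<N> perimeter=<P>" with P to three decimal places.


loops=1 perimeter=13.920

Straddling triangles (8 of 12):
  (v1,v3,v0) [-+-] → (-1.725, 0.8251, 1.755)–(-1.725, 0.8251, 0.758142)  len=0.9969
  (v0,v3,v2) [-++] → (-1.725, 0.8251, 0.758142)–(-1.725, 0.8251, -1.755)  len=2.5131
  (v2,v4,v0) [+--] → (-0.745182, 0.8251, -1.755)–(-1.725, 0.8251, -1.755)  len=0.9798
  (v1,v7,v3) [-++] → (0.745182, 0.8251, 1.755)–(-1.725, 0.8251, 1.755)  len=2.4702
  (v5,v7,v1) [-+-] → (1.725, 0.8251, 1.755)–(0.745182, 0.8251, 1.755)  len=0.9798
  (v6,v4,v2) [+-+] → (1.725, 0.8251, -1.755)–(-0.745182, 0.8251, -1.755)  len=2.4702
  (v6,v5,v4) [+--] → (1.725, 0.8251, -0.758142)–(1.725, 0.8251, -1.755)  len=0.9969
  (v7,v5,v6) [+-+] → (1.725, 0.8251, 1.755)–(1.725, 0.8251, -0.758142)  len=2.5131

Chained into 1 loop(s):
  loop 1: 8 segments, perimeter = 13.9200
Total perimeter = 13.920


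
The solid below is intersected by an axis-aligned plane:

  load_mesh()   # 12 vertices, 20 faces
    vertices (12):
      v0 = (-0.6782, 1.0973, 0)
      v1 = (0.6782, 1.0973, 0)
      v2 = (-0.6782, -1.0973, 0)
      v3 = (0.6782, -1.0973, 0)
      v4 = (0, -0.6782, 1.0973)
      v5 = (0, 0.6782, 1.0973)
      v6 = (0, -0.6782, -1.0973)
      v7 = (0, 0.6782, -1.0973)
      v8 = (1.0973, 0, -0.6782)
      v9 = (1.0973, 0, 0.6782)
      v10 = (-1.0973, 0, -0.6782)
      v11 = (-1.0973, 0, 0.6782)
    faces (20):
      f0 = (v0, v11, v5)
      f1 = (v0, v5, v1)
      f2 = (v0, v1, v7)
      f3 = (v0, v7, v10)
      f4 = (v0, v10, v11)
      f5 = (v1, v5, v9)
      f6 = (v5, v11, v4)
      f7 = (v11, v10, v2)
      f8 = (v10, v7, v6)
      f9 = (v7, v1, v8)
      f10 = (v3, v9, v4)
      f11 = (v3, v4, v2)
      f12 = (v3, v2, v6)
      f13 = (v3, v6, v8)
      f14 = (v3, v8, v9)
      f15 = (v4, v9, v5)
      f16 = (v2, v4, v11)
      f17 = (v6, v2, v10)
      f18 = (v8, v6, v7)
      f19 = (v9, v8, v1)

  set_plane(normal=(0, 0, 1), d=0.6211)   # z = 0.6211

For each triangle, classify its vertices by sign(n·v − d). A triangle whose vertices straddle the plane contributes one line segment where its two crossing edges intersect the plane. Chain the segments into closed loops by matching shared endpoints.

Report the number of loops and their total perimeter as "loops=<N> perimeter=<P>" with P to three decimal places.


Straddling triangles (10 of 20):
  (v0,v11,v5) [-++] → (-1.06201, 0.0923855, 0.6211)–(-0.294321, 0.860079, 0.6211)  len=1.0857
  (v0,v5,v1) [-+-] → (-0.294321, 0.860079, 0.6211)–(0.294321, 0.860079, 0.6211)  len=0.5886
  (v0,v10,v11) [--+] → (-1.0973, 0, 0.6211)–(-1.06201, 0.0923855, 0.6211)  len=0.0989
  (v1,v5,v9) [-++] → (0.294321, 0.860079, 0.6211)–(1.06201, 0.0923855, 0.6211)  len=1.0857
  (v11,v10,v2) [+--] → (-1.0973, 0, 0.6211)–(-1.06201, -0.0923855, 0.6211)  len=0.0989
  (v3,v9,v4) [-++] → (1.06201, -0.0923855, 0.6211)–(0.294321, -0.860079, 0.6211)  len=1.0857
  (v3,v4,v2) [-+-] → (0.294321, -0.860079, 0.6211)–(-0.294321, -0.860079, 0.6211)  len=0.5886
  (v3,v8,v9) [--+] → (1.0973, 0, 0.6211)–(1.06201, -0.0923855, 0.6211)  len=0.0989
  (v2,v4,v11) [-++] → (-0.294321, -0.860079, 0.6211)–(-1.06201, -0.0923855, 0.6211)  len=1.0857
  (v9,v8,v1) [+--] → (1.0973, 0, 0.6211)–(1.06201, 0.0923855, 0.6211)  len=0.0989

Chained into 1 loop(s):
  loop 1: 10 segments, perimeter = 5.9156
Total perimeter = 5.916

loops=1 perimeter=5.916
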